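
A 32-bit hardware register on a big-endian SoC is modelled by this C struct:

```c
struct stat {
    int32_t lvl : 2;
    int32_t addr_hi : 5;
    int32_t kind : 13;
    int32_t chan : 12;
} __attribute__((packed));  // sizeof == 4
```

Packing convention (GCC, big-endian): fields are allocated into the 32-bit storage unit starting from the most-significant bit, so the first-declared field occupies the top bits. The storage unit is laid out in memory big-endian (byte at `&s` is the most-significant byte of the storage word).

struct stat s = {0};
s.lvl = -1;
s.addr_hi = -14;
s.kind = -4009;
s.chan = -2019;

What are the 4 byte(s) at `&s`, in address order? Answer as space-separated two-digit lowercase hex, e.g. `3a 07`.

e5 05 78 1d

lvl (2b) val=-1 bits=0x3 at bit 30: 0xc0000000
addr_hi (5b) val=-14 bits=0x12 at bit 25: 0xe4000000
kind (13b) val=-4009 bits=0x1057 at bit 12: 0xe5057000
chan (12b) val=-2019 bits=0x81d at bit 0: 0xe505781d
word = 0xe505781d → big-endian bytes:
  [0]=0xe5  [1]=0x05  [2]=0x78  [3]=0x1d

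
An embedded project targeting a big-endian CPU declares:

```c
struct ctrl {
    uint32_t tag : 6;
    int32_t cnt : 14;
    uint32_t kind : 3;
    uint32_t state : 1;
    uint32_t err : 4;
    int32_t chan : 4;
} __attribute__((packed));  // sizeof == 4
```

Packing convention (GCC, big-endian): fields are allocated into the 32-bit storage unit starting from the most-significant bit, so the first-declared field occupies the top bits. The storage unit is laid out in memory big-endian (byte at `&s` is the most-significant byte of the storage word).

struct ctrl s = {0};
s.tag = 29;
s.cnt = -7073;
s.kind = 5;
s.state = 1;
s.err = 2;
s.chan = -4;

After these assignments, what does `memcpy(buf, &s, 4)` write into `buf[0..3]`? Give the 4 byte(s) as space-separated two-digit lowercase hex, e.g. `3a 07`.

tag:6 = 29 → 0x1d << 26 → word 0x74000000
cnt:14 = -7073 → 0x245f << 12 → word 0x7645f000
kind:3 = 5 → 0x5 << 9 → word 0x7645fa00
state:1 = 1 → 0x1 << 8 → word 0x7645fb00
err:4 = 2 → 0x2 << 4 → word 0x7645fb20
chan:4 = -4 → 0xc << 0 → word 0x7645fb2c
word = 0x7645fb2c → big-endian bytes:
  [0]=0x76  [1]=0x45  [2]=0xfb  [3]=0x2c

76 45 fb 2c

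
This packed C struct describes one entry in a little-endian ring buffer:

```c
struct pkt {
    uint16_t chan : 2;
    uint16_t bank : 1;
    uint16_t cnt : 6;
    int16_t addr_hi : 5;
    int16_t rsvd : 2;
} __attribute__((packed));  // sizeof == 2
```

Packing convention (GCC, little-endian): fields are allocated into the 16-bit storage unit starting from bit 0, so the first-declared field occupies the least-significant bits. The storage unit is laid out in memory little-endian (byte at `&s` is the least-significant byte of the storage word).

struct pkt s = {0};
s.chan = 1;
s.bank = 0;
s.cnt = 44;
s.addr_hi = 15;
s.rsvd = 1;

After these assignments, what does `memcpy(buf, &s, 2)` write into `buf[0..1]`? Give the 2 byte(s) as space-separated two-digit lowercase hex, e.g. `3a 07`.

[0+:2] chan=1 & 0x3 = 0x1; word=0x0001
[2+:1] bank=0 & 0x1 = 0x0; word=0x0001
[3+:6] cnt=44 & 0x3f = 0x2c; word=0x0161
[9+:5] addr_hi=15 & 0x1f = 0xf; word=0x1f61
[14+:2] rsvd=1 & 0x3 = 0x1; word=0x5f61
word = 0x5f61 → little-endian bytes:
  [0]=0x61  [1]=0x5f

61 5f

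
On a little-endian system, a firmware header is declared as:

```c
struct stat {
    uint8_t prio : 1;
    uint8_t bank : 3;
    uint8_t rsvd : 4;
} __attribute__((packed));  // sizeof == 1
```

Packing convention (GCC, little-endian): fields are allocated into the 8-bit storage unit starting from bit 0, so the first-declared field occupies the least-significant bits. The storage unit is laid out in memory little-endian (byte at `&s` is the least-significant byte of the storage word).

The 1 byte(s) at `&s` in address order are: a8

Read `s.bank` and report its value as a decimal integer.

[0]=0xa8 (little-endian) → word 0xa8
prio [0+:1] = (word>>0) & 0x1 = 0
bank [1+:3] = (word>>1) & 0x7 = 4  ←
rsvd [4+:4] = (word>>4) & 0xf = 10

4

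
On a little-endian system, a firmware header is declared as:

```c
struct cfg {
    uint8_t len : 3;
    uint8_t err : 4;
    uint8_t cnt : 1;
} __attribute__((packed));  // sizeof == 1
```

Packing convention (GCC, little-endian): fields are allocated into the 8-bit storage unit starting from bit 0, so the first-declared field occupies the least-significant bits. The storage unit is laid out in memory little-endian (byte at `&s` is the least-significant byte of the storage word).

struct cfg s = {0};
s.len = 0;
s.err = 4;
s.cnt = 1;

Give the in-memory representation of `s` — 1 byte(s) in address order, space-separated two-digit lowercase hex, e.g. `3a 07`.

[0+:3] len=0 & 0x7 = 0x0; word=0x00
[3+:4] err=4 & 0xf = 0x4; word=0x20
[7+:1] cnt=1 & 0x1 = 0x1; word=0xa0
word = 0xa0 → little-endian bytes:
  [0]=0xa0

a0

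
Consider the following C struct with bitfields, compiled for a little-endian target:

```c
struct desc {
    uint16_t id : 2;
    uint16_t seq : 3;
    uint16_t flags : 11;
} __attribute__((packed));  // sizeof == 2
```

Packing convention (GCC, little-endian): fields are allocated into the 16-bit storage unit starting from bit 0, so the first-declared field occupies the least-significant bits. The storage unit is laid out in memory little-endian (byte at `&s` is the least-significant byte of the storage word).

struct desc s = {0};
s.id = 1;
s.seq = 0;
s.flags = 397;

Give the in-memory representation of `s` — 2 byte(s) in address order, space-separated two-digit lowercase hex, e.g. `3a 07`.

id (2b) val=1 bits=0x1 at bit 0: 0x0001
seq (3b) val=0 bits=0x0 at bit 2: 0x0001
flags (11b) val=397 bits=0x18d at bit 5: 0x31a1
word = 0x31a1 → little-endian bytes:
  [0]=0xa1  [1]=0x31

a1 31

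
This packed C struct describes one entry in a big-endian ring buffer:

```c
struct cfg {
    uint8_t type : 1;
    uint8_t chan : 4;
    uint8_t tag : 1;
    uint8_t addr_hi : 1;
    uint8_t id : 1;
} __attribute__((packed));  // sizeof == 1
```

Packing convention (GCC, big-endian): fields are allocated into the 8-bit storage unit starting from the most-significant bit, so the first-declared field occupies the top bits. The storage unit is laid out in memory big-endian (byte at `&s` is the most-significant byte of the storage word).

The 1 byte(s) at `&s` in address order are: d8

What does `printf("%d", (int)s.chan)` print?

11

[0]=0xd8 (big-endian) → word 0xd8
type:1 @ bit 7 → (0xd8>>7)&0x1 = 0x1
chan:4 @ bit 3 → (0xd8>>3)&0xf = 0xb  ←
tag:1 @ bit 2 → (0xd8>>2)&0x1 = 0x0
addr_hi:1 @ bit 1 → (0xd8>>1)&0x1 = 0x0
id:1 @ bit 0 → (0xd8>>0)&0x1 = 0x0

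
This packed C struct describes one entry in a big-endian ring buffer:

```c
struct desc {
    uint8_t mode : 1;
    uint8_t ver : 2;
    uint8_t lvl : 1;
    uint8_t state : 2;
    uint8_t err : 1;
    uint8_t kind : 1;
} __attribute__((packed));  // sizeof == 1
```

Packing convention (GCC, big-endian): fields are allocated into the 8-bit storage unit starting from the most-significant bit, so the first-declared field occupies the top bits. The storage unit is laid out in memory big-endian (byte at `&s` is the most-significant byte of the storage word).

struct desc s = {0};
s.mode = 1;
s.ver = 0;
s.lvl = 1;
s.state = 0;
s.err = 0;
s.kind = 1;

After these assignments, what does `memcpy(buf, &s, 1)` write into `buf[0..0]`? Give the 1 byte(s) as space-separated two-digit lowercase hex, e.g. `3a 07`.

[7+:1] mode=1 & 0x1 = 0x1; word=0x80
[5+:2] ver=0 & 0x3 = 0x0; word=0x80
[4+:1] lvl=1 & 0x1 = 0x1; word=0x90
[2+:2] state=0 & 0x3 = 0x0; word=0x90
[1+:1] err=0 & 0x1 = 0x0; word=0x90
[0+:1] kind=1 & 0x1 = 0x1; word=0x91
word = 0x91 → big-endian bytes:
  [0]=0x91

91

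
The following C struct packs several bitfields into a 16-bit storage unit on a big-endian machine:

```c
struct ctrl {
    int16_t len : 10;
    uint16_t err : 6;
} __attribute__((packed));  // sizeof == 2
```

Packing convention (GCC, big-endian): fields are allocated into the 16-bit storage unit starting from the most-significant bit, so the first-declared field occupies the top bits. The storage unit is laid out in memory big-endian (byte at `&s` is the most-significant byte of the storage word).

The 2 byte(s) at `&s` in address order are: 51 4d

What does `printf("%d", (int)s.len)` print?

[0]=0x51 [1]=0x4d (big-endian) → word 0x514d
len:10 @ bit 6 → (0x514d>>6)&0x3ff = 0x145  ←
err:6 @ bit 0 → (0x514d>>0)&0x3f = 0xd
len signed 10b, MSB=0: value = 325

325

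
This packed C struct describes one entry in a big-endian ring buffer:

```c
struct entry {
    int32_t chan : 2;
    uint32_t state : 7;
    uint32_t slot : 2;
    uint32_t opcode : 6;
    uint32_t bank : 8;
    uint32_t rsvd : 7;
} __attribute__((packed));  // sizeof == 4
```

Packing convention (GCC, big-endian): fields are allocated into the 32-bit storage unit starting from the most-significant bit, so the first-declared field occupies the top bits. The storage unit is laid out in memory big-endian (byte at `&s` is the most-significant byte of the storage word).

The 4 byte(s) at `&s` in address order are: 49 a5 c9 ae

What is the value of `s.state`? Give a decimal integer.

[0]=0x49 [1]=0xa5 [2]=0xc9 [3]=0xae (big-endian) → word 0x49a5c9ae
chan [30+:2] = (word>>30) & 0x3 = 1
state [23+:7] = (word>>23) & 0x7f = 19  ←
slot [21+:2] = (word>>21) & 0x3 = 1
opcode [15+:6] = (word>>15) & 0x3f = 11
bank [7+:8] = (word>>7) & 0xff = 147
rsvd [0+:7] = (word>>0) & 0x7f = 46

19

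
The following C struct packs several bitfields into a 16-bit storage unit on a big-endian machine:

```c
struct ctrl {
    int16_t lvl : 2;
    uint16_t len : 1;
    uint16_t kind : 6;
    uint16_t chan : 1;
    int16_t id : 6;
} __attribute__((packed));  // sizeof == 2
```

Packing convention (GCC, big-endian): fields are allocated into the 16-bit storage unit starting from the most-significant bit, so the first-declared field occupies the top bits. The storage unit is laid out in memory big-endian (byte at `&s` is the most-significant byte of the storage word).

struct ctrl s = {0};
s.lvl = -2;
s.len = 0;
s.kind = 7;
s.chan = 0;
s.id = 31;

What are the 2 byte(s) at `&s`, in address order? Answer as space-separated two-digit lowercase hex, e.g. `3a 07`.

lvl:2 = -2 → 0x2 << 14 → word 0x8000
len:1 = 0 → 0x0 << 13 → word 0x8000
kind:6 = 7 → 0x7 << 7 → word 0x8380
chan:1 = 0 → 0x0 << 6 → word 0x8380
id:6 = 31 → 0x1f << 0 → word 0x839f
word = 0x839f → big-endian bytes:
  [0]=0x83  [1]=0x9f

83 9f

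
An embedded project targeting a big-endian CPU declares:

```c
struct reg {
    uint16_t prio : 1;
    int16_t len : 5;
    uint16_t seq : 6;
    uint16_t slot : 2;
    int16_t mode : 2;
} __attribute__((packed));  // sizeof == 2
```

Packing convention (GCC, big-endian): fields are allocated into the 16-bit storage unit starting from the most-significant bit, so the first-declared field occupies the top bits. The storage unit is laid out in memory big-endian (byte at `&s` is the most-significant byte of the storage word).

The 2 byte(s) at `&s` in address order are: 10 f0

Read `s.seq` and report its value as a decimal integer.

15

[0]=0x10 [1]=0xf0 (big-endian) → word 0x10f0
prio:1 @ bit 15 → (0x10f0>>15)&0x1 = 0x0
len:5 @ bit 10 → (0x10f0>>10)&0x1f = 0x4
seq:6 @ bit 4 → (0x10f0>>4)&0x3f = 0xf  ←
slot:2 @ bit 2 → (0x10f0>>2)&0x3 = 0x0
mode:2 @ bit 0 → (0x10f0>>0)&0x3 = 0x0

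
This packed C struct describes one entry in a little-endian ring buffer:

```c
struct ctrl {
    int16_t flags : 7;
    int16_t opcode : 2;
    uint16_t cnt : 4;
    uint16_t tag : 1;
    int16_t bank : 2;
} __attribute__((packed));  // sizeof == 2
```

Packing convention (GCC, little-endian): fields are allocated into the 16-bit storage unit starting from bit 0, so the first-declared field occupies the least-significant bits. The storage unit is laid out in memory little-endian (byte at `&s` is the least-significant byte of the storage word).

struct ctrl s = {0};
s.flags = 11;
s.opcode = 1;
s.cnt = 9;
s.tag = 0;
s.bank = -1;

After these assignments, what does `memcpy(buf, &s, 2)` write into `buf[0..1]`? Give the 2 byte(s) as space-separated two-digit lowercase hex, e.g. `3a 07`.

8b d2

flags:7 = 11 → 0xb << 0 → word 0x000b
opcode:2 = 1 → 0x1 << 7 → word 0x008b
cnt:4 = 9 → 0x9 << 9 → word 0x128b
tag:1 = 0 → 0x0 << 13 → word 0x128b
bank:2 = -1 → 0x3 << 14 → word 0xd28b
word = 0xd28b → little-endian bytes:
  [0]=0x8b  [1]=0xd2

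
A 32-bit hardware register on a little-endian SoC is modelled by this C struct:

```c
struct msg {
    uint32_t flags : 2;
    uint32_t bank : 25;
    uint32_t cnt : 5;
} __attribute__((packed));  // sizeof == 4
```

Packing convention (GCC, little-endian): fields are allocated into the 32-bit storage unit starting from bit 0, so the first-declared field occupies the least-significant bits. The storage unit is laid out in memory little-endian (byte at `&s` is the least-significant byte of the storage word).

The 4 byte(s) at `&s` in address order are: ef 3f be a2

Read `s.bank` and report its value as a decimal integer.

11505659

[0]=0xef [1]=0x3f [2]=0xbe [3]=0xa2 (little-endian) → word 0xa2be3fef
flags [0+:2] = (word>>0) & 0x3 = 3
bank [2+:25] = (word>>2) & 0x1ffffff = 11505659  ←
cnt [27+:5] = (word>>27) & 0x1f = 20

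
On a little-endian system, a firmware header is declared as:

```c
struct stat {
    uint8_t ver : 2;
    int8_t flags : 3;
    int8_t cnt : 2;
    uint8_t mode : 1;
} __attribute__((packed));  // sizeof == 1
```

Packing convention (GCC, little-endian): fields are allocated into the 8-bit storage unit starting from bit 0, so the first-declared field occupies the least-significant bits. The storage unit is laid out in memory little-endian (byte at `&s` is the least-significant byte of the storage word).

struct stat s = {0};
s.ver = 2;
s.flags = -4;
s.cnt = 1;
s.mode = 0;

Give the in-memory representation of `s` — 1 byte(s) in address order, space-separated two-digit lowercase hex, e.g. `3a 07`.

32

ver (2b) val=2 bits=0x2 at bit 0: 0x02
flags (3b) val=-4 bits=0x4 at bit 2: 0x12
cnt (2b) val=1 bits=0x1 at bit 5: 0x32
mode (1b) val=0 bits=0x0 at bit 7: 0x32
word = 0x32 → little-endian bytes:
  [0]=0x32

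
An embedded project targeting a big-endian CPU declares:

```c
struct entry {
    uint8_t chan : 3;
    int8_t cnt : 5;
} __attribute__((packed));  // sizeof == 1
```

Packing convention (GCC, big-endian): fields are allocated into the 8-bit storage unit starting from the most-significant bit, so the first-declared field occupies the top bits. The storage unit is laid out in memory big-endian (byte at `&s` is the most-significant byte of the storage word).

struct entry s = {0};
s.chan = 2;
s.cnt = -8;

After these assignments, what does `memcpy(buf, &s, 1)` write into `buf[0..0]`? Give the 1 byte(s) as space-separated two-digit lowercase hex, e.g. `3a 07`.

58

chan:3 = 2 → 0x2 << 5 → word 0x40
cnt:5 = -8 → 0x18 << 0 → word 0x58
word = 0x58 → big-endian bytes:
  [0]=0x58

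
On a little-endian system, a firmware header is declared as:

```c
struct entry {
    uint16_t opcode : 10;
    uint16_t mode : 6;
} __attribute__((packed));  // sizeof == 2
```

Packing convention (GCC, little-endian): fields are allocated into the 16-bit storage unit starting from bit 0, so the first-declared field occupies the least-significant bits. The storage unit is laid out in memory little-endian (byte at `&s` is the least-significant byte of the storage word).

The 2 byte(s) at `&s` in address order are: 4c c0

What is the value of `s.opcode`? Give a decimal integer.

76

[0]=0x4c [1]=0xc0 (little-endian) → word 0xc04c
opcode:10 @ bit 0 → (0xc04c>>0)&0x3ff = 0x4c  ←
mode:6 @ bit 10 → (0xc04c>>10)&0x3f = 0x30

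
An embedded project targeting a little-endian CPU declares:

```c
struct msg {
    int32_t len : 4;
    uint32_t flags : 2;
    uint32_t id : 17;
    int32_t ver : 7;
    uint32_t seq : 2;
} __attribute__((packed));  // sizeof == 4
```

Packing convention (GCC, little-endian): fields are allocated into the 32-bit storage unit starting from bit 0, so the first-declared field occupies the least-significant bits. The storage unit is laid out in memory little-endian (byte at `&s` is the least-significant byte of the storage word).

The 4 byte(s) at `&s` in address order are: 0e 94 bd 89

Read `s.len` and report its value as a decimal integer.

[0]=0x0e [1]=0x94 [2]=0xbd [3]=0x89 (little-endian) → word 0x89bd940e
len:4 @ bit 0 → (0x89bd940e>>0)&0xf = 0xe  ←
flags:2 @ bit 4 → (0x89bd940e>>4)&0x3 = 0x0
id:17 @ bit 6 → (0x89bd940e>>6)&0x1ffff = 0xf650
ver:7 @ bit 23 → (0x89bd940e>>23)&0x7f = 0x13
seq:2 @ bit 30 → (0x89bd940e>>30)&0x3 = 0x2
len signed 4b, MSB=1: 14 - 16 = -2

-2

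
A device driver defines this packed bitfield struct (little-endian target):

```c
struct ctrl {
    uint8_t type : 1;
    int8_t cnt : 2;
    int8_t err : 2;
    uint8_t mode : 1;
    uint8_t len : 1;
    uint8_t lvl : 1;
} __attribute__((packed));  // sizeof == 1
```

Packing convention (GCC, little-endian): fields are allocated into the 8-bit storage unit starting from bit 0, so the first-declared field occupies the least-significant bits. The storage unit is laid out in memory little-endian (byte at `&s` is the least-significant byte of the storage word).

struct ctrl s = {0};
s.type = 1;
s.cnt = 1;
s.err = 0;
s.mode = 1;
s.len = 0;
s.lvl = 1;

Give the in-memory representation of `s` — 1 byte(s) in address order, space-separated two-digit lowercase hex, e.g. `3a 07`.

a3

[0+:1] type=1 & 0x1 = 0x1; word=0x01
[1+:2] cnt=1 & 0x3 = 0x1; word=0x03
[3+:2] err=0 & 0x3 = 0x0; word=0x03
[5+:1] mode=1 & 0x1 = 0x1; word=0x23
[6+:1] len=0 & 0x1 = 0x0; word=0x23
[7+:1] lvl=1 & 0x1 = 0x1; word=0xa3
word = 0xa3 → little-endian bytes:
  [0]=0xa3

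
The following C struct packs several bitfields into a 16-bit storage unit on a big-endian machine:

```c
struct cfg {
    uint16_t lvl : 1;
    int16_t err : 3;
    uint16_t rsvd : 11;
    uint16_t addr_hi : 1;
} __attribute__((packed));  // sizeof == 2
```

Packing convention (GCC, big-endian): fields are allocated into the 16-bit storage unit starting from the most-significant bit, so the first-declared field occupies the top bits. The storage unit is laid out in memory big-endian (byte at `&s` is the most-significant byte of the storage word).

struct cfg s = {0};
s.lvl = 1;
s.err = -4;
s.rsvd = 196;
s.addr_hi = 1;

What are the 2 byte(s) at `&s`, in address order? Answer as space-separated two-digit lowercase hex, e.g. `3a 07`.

[15+:1] lvl=1 & 0x1 = 0x1; word=0x8000
[12+:3] err=-4 & 0x7 = 0x4; word=0xc000
[1+:11] rsvd=196 & 0x7ff = 0xc4; word=0xc188
[0+:1] addr_hi=1 & 0x1 = 0x1; word=0xc189
word = 0xc189 → big-endian bytes:
  [0]=0xc1  [1]=0x89

c1 89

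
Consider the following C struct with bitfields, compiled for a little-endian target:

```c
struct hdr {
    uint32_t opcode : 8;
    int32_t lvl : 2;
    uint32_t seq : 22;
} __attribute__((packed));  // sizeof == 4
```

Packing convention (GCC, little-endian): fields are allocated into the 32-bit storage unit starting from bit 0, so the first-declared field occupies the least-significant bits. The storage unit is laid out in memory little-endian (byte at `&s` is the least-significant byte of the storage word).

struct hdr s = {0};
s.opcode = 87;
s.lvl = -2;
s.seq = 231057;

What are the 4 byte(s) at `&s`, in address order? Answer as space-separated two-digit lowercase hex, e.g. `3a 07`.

opcode:8 = 87 → 0x57 << 0 → word 0x00000057
lvl:2 = -2 → 0x2 << 8 → word 0x00000257
seq:22 = 231057 → 0x38691 << 10 → word 0x0e1a4657
word = 0x0e1a4657 → little-endian bytes:
  [0]=0x57  [1]=0x46  [2]=0x1a  [3]=0x0e

57 46 1a 0e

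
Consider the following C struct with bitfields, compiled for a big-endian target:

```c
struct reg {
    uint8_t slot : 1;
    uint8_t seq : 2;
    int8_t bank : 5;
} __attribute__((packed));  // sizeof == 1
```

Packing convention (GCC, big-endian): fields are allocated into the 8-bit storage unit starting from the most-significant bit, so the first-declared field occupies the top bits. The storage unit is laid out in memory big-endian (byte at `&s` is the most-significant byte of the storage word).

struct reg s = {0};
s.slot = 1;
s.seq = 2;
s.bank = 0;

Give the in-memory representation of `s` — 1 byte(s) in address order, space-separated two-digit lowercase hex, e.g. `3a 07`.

c0

slot (1b) val=1 bits=0x1 at bit 7: 0x80
seq (2b) val=2 bits=0x2 at bit 5: 0xc0
bank (5b) val=0 bits=0x0 at bit 0: 0xc0
word = 0xc0 → big-endian bytes:
  [0]=0xc0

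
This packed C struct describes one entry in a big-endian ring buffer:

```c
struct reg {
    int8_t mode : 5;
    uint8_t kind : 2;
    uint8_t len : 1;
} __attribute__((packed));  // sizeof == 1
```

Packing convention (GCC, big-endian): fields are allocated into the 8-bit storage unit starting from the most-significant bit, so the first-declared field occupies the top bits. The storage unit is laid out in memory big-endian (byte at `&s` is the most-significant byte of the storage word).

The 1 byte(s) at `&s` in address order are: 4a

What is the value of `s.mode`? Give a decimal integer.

9

[0]=0x4a (big-endian) → word 0x4a
mode [3+:5] = (word>>3) & 0x1f = 9  ←
kind [1+:2] = (word>>1) & 0x3 = 1
len [0+:1] = (word>>0) & 0x1 = 0
mode signed 5b, MSB=0: value = 9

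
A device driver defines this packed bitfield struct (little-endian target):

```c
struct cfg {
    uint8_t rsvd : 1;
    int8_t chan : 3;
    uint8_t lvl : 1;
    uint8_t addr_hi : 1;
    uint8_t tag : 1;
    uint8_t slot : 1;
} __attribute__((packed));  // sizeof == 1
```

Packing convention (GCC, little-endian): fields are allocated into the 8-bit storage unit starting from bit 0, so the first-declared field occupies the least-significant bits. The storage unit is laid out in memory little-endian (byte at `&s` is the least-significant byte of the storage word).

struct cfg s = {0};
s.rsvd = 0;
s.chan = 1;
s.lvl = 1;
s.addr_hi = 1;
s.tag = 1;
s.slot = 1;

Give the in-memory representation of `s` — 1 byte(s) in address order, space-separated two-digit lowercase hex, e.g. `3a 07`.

rsvd (1b) val=0 bits=0x0 at bit 0: 0x00
chan (3b) val=1 bits=0x1 at bit 1: 0x02
lvl (1b) val=1 bits=0x1 at bit 4: 0x12
addr_hi (1b) val=1 bits=0x1 at bit 5: 0x32
tag (1b) val=1 bits=0x1 at bit 6: 0x72
slot (1b) val=1 bits=0x1 at bit 7: 0xf2
word = 0xf2 → little-endian bytes:
  [0]=0xf2

f2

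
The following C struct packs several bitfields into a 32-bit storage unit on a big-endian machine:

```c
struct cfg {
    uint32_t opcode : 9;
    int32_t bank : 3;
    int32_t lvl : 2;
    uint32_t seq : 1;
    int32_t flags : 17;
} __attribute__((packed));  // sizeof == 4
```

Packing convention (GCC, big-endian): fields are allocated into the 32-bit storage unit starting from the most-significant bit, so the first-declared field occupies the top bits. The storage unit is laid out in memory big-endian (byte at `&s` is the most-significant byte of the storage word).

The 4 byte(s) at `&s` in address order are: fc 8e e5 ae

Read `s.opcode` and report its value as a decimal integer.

505

[0]=0xfc [1]=0x8e [2]=0xe5 [3]=0xae (big-endian) → word 0xfc8ee5ae
opcode:9 @ bit 23 → (0xfc8ee5ae>>23)&0x1ff = 0x1f9  ←
bank:3 @ bit 20 → (0xfc8ee5ae>>20)&0x7 = 0x0
lvl:2 @ bit 18 → (0xfc8ee5ae>>18)&0x3 = 0x3
seq:1 @ bit 17 → (0xfc8ee5ae>>17)&0x1 = 0x1
flags:17 @ bit 0 → (0xfc8ee5ae>>0)&0x1ffff = 0xe5ae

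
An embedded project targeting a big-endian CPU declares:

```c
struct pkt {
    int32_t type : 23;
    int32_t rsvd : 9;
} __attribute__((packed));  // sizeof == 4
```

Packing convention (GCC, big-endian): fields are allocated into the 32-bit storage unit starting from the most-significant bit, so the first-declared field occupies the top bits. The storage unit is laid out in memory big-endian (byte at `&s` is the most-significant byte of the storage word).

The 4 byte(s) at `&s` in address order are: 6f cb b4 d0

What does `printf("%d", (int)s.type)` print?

3663322

[0]=0x6f [1]=0xcb [2]=0xb4 [3]=0xd0 (big-endian) → word 0x6fcbb4d0
type:23 @ bit 9 → (0x6fcbb4d0>>9)&0x7fffff = 0x37e5da  ←
rsvd:9 @ bit 0 → (0x6fcbb4d0>>0)&0x1ff = 0xd0
type signed 23b, MSB=0: value = 3663322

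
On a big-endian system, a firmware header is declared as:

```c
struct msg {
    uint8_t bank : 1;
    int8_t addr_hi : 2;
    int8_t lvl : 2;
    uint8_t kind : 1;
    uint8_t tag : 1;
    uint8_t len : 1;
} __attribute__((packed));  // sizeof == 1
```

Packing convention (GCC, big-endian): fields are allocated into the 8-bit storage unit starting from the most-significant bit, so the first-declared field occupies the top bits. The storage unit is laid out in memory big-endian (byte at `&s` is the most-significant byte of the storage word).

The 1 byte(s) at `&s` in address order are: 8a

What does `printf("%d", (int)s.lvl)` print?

1

[0]=0x8a (big-endian) → word 0x8a
bank:1 @ bit 7 → (0x8a>>7)&0x1 = 0x1
addr_hi:2 @ bit 5 → (0x8a>>5)&0x3 = 0x0
lvl:2 @ bit 3 → (0x8a>>3)&0x3 = 0x1  ←
kind:1 @ bit 2 → (0x8a>>2)&0x1 = 0x0
tag:1 @ bit 1 → (0x8a>>1)&0x1 = 0x1
len:1 @ bit 0 → (0x8a>>0)&0x1 = 0x0
lvl signed 2b, MSB=0: value = 1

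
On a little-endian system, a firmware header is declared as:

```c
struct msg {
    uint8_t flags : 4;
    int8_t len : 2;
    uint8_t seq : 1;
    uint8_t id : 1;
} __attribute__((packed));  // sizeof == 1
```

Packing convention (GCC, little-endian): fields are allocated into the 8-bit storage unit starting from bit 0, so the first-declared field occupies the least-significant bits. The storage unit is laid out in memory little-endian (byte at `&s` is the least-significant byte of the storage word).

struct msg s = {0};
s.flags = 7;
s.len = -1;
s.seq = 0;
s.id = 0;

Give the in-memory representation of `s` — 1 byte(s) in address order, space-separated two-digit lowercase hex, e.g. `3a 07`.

37

flags (4b) val=7 bits=0x7 at bit 0: 0x07
len (2b) val=-1 bits=0x3 at bit 4: 0x37
seq (1b) val=0 bits=0x0 at bit 6: 0x37
id (1b) val=0 bits=0x0 at bit 7: 0x37
word = 0x37 → little-endian bytes:
  [0]=0x37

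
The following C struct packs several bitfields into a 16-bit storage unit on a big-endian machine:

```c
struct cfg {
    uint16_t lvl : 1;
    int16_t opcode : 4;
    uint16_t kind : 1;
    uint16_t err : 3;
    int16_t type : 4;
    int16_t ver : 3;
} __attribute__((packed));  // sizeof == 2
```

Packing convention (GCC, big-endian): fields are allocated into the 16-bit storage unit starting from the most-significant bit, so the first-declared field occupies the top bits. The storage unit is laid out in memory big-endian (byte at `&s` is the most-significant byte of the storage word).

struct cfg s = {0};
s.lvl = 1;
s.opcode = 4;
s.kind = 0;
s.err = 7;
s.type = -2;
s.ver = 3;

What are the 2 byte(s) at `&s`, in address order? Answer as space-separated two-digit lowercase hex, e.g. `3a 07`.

lvl (1b) val=1 bits=0x1 at bit 15: 0x8000
opcode (4b) val=4 bits=0x4 at bit 11: 0xa000
kind (1b) val=0 bits=0x0 at bit 10: 0xa000
err (3b) val=7 bits=0x7 at bit 7: 0xa380
type (4b) val=-2 bits=0xe at bit 3: 0xa3f0
ver (3b) val=3 bits=0x3 at bit 0: 0xa3f3
word = 0xa3f3 → big-endian bytes:
  [0]=0xa3  [1]=0xf3

a3 f3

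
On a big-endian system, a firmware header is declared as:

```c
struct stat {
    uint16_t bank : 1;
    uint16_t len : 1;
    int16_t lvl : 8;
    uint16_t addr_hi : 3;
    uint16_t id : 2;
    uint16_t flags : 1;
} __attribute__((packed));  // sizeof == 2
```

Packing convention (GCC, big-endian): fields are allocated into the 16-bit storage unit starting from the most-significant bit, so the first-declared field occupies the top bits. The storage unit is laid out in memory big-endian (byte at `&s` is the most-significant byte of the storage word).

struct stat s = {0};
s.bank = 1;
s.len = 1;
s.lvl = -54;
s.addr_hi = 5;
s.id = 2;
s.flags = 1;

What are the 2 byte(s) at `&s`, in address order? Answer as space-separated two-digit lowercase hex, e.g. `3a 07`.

bank (1b) val=1 bits=0x1 at bit 15: 0x8000
len (1b) val=1 bits=0x1 at bit 14: 0xc000
lvl (8b) val=-54 bits=0xca at bit 6: 0xf280
addr_hi (3b) val=5 bits=0x5 at bit 3: 0xf2a8
id (2b) val=2 bits=0x2 at bit 1: 0xf2ac
flags (1b) val=1 bits=0x1 at bit 0: 0xf2ad
word = 0xf2ad → big-endian bytes:
  [0]=0xf2  [1]=0xad

f2 ad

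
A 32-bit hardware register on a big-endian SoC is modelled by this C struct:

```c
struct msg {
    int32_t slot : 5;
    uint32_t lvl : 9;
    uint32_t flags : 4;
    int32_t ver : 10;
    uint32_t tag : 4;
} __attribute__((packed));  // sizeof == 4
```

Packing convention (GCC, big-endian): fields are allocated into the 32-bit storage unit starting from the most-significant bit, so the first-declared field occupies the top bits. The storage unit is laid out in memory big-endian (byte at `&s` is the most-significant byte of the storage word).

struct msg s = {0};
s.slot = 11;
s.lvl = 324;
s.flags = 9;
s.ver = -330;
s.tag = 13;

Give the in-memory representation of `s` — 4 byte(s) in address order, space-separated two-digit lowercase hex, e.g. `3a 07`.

5d 12 6b 6d

slot (5b) val=11 bits=0xb at bit 27: 0x58000000
lvl (9b) val=324 bits=0x144 at bit 18: 0x5d100000
flags (4b) val=9 bits=0x9 at bit 14: 0x5d124000
ver (10b) val=-330 bits=0x2b6 at bit 4: 0x5d126b60
tag (4b) val=13 bits=0xd at bit 0: 0x5d126b6d
word = 0x5d126b6d → big-endian bytes:
  [0]=0x5d  [1]=0x12  [2]=0x6b  [3]=0x6d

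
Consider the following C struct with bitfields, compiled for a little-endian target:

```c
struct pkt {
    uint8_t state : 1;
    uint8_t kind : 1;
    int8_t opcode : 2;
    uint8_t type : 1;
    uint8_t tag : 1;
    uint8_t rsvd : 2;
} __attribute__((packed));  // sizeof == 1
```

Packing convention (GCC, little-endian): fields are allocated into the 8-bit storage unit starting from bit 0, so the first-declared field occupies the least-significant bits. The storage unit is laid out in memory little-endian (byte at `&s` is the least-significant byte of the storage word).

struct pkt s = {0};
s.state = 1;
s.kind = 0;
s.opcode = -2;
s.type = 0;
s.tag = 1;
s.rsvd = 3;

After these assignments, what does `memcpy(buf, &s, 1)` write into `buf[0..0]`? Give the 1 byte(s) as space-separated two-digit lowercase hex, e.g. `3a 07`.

[0+:1] state=1 & 0x1 = 0x1; word=0x01
[1+:1] kind=0 & 0x1 = 0x0; word=0x01
[2+:2] opcode=-2 & 0x3 = 0x2; word=0x09
[4+:1] type=0 & 0x1 = 0x0; word=0x09
[5+:1] tag=1 & 0x1 = 0x1; word=0x29
[6+:2] rsvd=3 & 0x3 = 0x3; word=0xe9
word = 0xe9 → little-endian bytes:
  [0]=0xe9

e9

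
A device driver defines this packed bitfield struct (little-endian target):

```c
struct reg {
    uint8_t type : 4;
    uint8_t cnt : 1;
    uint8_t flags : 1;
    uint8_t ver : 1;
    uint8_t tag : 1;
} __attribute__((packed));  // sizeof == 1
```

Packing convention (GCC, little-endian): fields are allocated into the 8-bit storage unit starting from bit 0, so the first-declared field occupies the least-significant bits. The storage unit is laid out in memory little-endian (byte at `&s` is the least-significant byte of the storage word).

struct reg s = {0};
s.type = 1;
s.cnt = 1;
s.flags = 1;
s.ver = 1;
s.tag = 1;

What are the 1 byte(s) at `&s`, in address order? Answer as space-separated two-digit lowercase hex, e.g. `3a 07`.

f1

type (4b) val=1 bits=0x1 at bit 0: 0x01
cnt (1b) val=1 bits=0x1 at bit 4: 0x11
flags (1b) val=1 bits=0x1 at bit 5: 0x31
ver (1b) val=1 bits=0x1 at bit 6: 0x71
tag (1b) val=1 bits=0x1 at bit 7: 0xf1
word = 0xf1 → little-endian bytes:
  [0]=0xf1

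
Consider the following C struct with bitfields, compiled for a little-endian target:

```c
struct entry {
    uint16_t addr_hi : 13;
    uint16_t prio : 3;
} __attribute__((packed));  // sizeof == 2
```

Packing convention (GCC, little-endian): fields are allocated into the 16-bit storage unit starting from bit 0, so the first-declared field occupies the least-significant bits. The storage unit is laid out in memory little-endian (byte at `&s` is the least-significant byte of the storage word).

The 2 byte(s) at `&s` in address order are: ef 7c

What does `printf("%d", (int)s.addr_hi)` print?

7407

[0]=0xef [1]=0x7c (little-endian) → word 0x7cef
addr_hi [0+:13] = (word>>0) & 0x1fff = 7407  ←
prio [13+:3] = (word>>13) & 0x7 = 3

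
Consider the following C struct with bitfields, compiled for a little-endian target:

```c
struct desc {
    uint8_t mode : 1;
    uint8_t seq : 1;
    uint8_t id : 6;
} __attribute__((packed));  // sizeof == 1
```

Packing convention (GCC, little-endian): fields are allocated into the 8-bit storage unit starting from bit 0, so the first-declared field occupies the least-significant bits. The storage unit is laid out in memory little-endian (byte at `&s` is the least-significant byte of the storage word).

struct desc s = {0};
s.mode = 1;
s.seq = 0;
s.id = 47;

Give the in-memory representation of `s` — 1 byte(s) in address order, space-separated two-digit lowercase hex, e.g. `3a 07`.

bd

mode:1 = 1 → 0x1 << 0 → word 0x01
seq:1 = 0 → 0x0 << 1 → word 0x01
id:6 = 47 → 0x2f << 2 → word 0xbd
word = 0xbd → little-endian bytes:
  [0]=0xbd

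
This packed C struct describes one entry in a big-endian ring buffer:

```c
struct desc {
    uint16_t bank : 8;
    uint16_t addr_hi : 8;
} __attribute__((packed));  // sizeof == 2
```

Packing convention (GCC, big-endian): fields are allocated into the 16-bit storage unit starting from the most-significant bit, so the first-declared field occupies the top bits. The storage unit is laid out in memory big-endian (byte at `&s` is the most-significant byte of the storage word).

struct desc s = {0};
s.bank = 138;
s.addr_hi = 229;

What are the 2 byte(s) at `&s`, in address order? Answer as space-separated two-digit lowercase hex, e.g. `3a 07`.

bank (8b) val=138 bits=0x8a at bit 8: 0x8a00
addr_hi (8b) val=229 bits=0xe5 at bit 0: 0x8ae5
word = 0x8ae5 → big-endian bytes:
  [0]=0x8a  [1]=0xe5

8a e5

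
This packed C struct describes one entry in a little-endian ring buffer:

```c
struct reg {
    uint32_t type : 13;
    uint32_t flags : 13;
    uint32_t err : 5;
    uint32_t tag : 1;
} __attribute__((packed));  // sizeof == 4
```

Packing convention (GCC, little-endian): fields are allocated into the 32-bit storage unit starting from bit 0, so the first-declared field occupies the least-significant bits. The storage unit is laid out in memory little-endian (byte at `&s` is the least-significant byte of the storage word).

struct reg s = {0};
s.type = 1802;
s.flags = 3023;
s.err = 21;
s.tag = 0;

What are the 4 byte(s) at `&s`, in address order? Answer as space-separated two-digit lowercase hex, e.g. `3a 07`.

0a e7 79 55

type:13 = 1802 → 0x70a << 0 → word 0x0000070a
flags:13 = 3023 → 0xbcf << 13 → word 0x0179e70a
err:5 = 21 → 0x15 << 26 → word 0x5579e70a
tag:1 = 0 → 0x0 << 31 → word 0x5579e70a
word = 0x5579e70a → little-endian bytes:
  [0]=0x0a  [1]=0xe7  [2]=0x79  [3]=0x55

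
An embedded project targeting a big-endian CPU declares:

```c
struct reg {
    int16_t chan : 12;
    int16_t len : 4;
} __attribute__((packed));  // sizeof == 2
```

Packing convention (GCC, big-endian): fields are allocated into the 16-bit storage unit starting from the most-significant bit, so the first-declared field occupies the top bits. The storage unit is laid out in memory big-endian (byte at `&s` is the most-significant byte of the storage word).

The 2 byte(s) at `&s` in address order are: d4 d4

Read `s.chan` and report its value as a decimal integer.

-691

[0]=0xd4 [1]=0xd4 (big-endian) → word 0xd4d4
chan:12 @ bit 4 → (0xd4d4>>4)&0xfff = 0xd4d  ←
len:4 @ bit 0 → (0xd4d4>>0)&0xf = 0x4
chan signed 12b, MSB=1: 3405 - 4096 = -691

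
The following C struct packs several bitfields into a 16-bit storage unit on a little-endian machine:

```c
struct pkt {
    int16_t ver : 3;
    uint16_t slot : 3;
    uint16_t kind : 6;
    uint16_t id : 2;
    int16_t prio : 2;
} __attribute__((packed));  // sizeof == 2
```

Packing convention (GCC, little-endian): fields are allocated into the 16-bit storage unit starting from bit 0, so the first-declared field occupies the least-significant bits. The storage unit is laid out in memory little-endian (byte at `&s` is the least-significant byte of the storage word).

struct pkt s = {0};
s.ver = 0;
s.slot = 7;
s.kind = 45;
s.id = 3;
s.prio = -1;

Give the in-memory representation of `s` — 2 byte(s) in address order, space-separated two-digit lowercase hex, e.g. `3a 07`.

ver (3b) val=0 bits=0x0 at bit 0: 0x0000
slot (3b) val=7 bits=0x7 at bit 3: 0x0038
kind (6b) val=45 bits=0x2d at bit 6: 0x0b78
id (2b) val=3 bits=0x3 at bit 12: 0x3b78
prio (2b) val=-1 bits=0x3 at bit 14: 0xfb78
word = 0xfb78 → little-endian bytes:
  [0]=0x78  [1]=0xfb

78 fb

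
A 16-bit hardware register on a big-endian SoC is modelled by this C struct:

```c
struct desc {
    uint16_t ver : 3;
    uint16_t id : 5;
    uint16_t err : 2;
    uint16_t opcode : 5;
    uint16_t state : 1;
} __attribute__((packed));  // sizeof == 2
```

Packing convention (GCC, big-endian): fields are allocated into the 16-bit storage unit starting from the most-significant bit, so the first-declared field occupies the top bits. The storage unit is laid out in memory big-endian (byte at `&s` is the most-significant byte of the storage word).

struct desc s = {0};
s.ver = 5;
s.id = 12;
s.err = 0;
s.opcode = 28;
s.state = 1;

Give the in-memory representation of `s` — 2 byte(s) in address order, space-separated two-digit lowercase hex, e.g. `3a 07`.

[13+:3] ver=5 & 0x7 = 0x5; word=0xa000
[8+:5] id=12 & 0x1f = 0xc; word=0xac00
[6+:2] err=0 & 0x3 = 0x0; word=0xac00
[1+:5] opcode=28 & 0x1f = 0x1c; word=0xac38
[0+:1] state=1 & 0x1 = 0x1; word=0xac39
word = 0xac39 → big-endian bytes:
  [0]=0xac  [1]=0x39

ac 39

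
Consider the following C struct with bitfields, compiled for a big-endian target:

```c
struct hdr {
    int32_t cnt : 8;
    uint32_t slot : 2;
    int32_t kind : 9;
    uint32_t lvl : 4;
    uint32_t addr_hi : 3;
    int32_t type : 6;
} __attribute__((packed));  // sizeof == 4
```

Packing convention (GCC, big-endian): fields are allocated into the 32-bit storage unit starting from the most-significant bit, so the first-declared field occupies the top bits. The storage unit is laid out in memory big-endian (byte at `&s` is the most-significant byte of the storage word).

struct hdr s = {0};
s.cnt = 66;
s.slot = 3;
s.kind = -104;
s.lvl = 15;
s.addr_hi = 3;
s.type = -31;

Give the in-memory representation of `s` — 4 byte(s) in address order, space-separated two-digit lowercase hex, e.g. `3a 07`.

42 f3 1e e1

cnt (8b) val=66 bits=0x42 at bit 24: 0x42000000
slot (2b) val=3 bits=0x3 at bit 22: 0x42c00000
kind (9b) val=-104 bits=0x198 at bit 13: 0x42f30000
lvl (4b) val=15 bits=0xf at bit 9: 0x42f31e00
addr_hi (3b) val=3 bits=0x3 at bit 6: 0x42f31ec0
type (6b) val=-31 bits=0x21 at bit 0: 0x42f31ee1
word = 0x42f31ee1 → big-endian bytes:
  [0]=0x42  [1]=0xf3  [2]=0x1e  [3]=0xe1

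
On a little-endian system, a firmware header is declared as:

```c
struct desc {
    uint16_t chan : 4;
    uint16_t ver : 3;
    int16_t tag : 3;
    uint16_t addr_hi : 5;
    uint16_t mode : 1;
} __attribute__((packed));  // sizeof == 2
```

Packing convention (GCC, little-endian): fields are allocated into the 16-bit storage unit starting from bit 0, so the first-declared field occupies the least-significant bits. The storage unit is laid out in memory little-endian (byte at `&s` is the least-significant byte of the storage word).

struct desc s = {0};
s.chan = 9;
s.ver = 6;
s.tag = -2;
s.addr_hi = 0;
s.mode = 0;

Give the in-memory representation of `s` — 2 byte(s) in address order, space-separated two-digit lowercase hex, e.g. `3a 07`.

69 03

[0+:4] chan=9 & 0xf = 0x9; word=0x0009
[4+:3] ver=6 & 0x7 = 0x6; word=0x0069
[7+:3] tag=-2 & 0x7 = 0x6; word=0x0369
[10+:5] addr_hi=0 & 0x1f = 0x0; word=0x0369
[15+:1] mode=0 & 0x1 = 0x0; word=0x0369
word = 0x0369 → little-endian bytes:
  [0]=0x69  [1]=0x03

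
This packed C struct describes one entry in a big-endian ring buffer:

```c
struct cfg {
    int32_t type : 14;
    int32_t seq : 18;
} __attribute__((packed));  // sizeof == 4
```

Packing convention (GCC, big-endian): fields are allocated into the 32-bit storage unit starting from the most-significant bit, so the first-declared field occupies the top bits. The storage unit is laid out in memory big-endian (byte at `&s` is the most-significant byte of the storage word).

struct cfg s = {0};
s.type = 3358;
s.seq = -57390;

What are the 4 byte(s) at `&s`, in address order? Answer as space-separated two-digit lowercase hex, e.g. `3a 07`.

34 7b 1f d2

type:14 = 3358 → 0xd1e << 18 → word 0x34780000
seq:18 = -57390 → 0x31fd2 << 0 → word 0x347b1fd2
word = 0x347b1fd2 → big-endian bytes:
  [0]=0x34  [1]=0x7b  [2]=0x1f  [3]=0xd2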